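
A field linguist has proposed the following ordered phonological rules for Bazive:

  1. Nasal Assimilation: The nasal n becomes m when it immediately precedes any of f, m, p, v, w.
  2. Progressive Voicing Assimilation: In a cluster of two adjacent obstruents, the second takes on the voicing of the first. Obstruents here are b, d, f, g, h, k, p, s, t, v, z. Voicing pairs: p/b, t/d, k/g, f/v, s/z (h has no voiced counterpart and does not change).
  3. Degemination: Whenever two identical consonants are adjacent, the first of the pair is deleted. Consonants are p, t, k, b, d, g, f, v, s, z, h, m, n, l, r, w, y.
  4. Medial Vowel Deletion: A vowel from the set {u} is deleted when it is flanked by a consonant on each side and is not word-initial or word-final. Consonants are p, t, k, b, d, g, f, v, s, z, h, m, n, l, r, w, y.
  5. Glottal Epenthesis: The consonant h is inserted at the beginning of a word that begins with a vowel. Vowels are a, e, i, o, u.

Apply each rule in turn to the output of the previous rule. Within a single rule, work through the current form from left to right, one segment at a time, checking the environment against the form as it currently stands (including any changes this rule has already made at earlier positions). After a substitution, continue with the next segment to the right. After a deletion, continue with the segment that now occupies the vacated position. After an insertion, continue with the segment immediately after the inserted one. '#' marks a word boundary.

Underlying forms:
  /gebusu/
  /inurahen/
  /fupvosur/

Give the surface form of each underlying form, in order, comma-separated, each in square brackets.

[gebsu], [hinrahen], [fpfosr]

/gebusu/:
  1 Nasal Assimilation: no change — [gebusu]
  2 Progressive Voicing Assimilation: no change — [gebusu]
  3 Degemination: no change — [gebusu]
  4 Medial Vowel Deletion: [gebusu] → [gebsu]
  5 Glottal Epenthesis: no change — [gebsu]
/inurahen/:
  1 Nasal Assimilation: no change — [inurahen]
  2 Progressive Voicing Assimilation: no change — [inurahen]
  3 Degemination: no change — [inurahen]
  4 Medial Vowel Deletion: [inurahen] → [inrahen]
  5 Glottal Epenthesis: [inrahen] → [hinrahen]
/fupvosur/:
  1 Nasal Assimilation: no change — [fupvosur]
  2 Progressive Voicing Assimilation: [fupvosur] → [fupfosur]
  3 Degemination: no change — [fupfosur]
  4 Medial Vowel Deletion: [fupfosur] → [fpfosr]
  5 Glottal Epenthesis: no change — [fpfosr]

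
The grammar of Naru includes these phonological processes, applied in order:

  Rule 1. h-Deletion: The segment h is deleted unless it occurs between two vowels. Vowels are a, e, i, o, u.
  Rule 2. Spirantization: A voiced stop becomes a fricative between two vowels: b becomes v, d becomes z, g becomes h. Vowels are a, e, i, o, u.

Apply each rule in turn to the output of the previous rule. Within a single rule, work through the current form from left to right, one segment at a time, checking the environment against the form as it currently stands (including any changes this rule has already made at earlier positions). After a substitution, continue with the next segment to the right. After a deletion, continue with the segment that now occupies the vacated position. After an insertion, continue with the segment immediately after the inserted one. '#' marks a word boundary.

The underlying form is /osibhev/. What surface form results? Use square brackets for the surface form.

[osivev]

Rule 1 h-Deletion: [osibhev] → [osibev]
Rule 2 Spirantization: [osibev] → [osivev]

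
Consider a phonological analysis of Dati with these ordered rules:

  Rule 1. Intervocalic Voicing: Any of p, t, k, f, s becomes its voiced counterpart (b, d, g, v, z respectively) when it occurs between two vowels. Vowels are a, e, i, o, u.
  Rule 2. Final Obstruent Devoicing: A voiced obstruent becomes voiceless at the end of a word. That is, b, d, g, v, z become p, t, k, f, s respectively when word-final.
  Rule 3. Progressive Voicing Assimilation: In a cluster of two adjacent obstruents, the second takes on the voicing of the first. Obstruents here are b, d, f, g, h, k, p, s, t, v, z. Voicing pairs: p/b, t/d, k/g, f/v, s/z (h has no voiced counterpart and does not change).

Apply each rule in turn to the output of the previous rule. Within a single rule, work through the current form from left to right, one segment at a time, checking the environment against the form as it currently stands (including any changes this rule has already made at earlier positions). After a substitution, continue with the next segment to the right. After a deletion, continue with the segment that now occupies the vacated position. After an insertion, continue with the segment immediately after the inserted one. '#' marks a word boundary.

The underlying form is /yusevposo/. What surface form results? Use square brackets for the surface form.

Rule 1 Intervocalic Voicing: [yusevposo] → [yuzevpozo]
Rule 2 Final Obstruent Devoicing: no change — [yuzevpozo]
Rule 3 Progressive Voicing Assimilation: [yuzevpozo] → [yuzevbozo]

[yuzevbozo]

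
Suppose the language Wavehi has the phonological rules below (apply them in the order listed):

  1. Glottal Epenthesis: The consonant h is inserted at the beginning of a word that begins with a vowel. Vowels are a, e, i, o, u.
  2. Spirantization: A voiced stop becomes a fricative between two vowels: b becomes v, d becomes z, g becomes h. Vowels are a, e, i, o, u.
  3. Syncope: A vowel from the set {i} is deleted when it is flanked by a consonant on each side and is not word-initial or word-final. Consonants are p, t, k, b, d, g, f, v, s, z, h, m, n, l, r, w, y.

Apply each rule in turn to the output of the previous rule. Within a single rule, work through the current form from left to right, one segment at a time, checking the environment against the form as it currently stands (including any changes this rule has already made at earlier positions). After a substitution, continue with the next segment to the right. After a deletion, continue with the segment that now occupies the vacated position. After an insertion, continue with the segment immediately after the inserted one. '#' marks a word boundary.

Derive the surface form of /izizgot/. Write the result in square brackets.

[hzzgot]

1 Glottal Epenthesis: [izizgot] → [hizizgot]
2 Spirantization: no change — [hizizgot]
3 Syncope: [hizizgot] → [hzzgot]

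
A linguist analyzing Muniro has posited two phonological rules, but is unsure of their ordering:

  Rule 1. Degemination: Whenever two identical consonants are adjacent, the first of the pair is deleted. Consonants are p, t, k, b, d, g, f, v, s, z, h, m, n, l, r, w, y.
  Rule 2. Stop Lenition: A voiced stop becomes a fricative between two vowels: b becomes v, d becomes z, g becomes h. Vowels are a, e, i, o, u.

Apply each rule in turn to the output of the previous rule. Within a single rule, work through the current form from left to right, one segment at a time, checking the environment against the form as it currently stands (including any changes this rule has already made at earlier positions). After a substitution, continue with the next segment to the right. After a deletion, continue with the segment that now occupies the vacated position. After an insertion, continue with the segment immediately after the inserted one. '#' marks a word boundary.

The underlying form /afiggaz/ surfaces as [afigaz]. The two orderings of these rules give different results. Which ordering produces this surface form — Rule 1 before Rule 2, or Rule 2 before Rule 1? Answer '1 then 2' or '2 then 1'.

2 then 1

Order 1 then 2:
  1 Degemination: [afiggaz] → [afigaz]
  2 Stop Lenition: [afigaz] → [afihaz]
  result: [afihaz]
Order 2 then 1:
  2 Stop Lenition: no change — [afiggaz]
  1 Degemination: [afiggaz] → [afigaz]
  result: [afigaz]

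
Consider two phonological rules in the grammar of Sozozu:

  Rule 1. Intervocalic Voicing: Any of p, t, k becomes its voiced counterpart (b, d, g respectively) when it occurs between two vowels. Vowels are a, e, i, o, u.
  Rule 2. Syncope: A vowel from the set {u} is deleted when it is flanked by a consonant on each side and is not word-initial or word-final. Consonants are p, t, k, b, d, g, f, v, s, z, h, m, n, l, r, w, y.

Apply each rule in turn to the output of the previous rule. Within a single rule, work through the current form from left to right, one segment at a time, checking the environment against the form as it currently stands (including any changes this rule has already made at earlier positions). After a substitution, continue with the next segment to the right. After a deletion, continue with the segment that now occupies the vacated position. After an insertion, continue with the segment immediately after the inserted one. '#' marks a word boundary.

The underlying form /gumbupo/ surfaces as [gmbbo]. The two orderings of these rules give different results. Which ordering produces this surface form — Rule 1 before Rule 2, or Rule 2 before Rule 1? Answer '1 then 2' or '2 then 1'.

Order 1 then 2:
  1 Intervocalic Voicing: [gumbupo] → [gumbubo]
  2 Syncope: [gumbubo] → [gmbbo]
  result: [gmbbo]
Order 2 then 1:
  2 Syncope: [gumbupo] → [gmbpo]
  1 Intervocalic Voicing: no change — [gmbpo]
  result: [gmbpo]

1 then 2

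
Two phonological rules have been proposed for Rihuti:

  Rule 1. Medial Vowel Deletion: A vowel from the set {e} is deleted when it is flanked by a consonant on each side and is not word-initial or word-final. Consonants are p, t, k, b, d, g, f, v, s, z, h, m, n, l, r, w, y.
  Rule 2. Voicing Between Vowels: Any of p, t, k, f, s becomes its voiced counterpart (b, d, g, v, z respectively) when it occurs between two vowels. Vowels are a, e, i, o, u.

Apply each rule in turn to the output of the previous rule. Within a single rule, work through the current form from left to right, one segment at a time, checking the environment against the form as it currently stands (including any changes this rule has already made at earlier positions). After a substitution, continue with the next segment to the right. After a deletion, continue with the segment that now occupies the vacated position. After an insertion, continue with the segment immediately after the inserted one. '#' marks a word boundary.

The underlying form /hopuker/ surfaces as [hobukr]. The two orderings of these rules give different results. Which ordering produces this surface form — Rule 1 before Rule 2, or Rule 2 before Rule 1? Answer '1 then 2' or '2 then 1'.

Order 1 then 2:
  1 Medial Vowel Deletion: [hopuker] → [hopukr]
  2 Voicing Between Vowels: [hopukr] → [hobukr]
  result: [hobukr]
Order 2 then 1:
  2 Voicing Between Vowels: [hopuker] → [hobuger]
  1 Medial Vowel Deletion: [hobuger] → [hobugr]
  result: [hobugr]

1 then 2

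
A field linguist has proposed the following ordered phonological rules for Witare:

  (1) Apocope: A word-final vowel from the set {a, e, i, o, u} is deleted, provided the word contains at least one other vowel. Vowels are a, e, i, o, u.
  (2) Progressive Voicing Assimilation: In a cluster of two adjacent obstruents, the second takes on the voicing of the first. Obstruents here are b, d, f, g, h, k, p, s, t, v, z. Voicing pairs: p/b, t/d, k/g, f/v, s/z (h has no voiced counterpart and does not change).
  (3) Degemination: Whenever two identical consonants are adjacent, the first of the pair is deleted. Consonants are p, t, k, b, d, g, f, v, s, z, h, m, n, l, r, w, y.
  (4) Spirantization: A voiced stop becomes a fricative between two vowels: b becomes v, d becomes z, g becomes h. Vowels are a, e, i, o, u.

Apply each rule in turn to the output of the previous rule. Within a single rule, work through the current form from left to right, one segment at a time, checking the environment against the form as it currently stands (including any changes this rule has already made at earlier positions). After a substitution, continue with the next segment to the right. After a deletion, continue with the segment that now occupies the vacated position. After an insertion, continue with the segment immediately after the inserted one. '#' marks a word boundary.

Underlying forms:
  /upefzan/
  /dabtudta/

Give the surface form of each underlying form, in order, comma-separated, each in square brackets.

/upefzan/:
  (1) Apocope: no change — [upefzan]
  (2) Progressive Voicing Assimilation: [upefzan] → [upefsan]
  (3) Degemination: no change — [upefsan]
  (4) Spirantization: no change — [upefsan]
/dabtudta/:
  (1) Apocope: [dabtudta] → [dabtudt]
  (2) Progressive Voicing Assimilation: [dabtudt] → [dabdudd]
  (3) Degemination: [dabdudd] → [dabdud]
  (4) Spirantization: no change — [dabdud]

[upefsan], [dabdud]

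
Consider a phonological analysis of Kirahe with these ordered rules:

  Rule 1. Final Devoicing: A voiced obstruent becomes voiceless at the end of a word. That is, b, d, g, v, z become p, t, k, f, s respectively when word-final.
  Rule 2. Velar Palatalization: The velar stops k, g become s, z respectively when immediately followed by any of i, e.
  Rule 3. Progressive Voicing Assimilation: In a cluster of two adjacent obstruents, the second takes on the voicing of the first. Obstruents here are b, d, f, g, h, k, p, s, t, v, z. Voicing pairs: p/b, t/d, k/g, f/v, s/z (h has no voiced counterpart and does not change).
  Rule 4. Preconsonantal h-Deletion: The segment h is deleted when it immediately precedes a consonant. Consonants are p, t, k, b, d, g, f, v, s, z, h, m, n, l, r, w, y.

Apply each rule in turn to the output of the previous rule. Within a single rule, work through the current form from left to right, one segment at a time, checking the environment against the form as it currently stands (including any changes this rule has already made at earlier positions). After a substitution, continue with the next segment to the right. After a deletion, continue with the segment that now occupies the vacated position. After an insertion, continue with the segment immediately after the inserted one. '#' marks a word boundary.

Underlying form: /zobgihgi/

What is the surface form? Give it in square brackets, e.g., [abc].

[zobzisi]

Rule 1 Final Devoicing: no change — [zobgihgi]
Rule 2 Velar Palatalization: [zobgihgi] → [zobzihzi]
Rule 3 Progressive Voicing Assimilation: [zobzihzi] → [zobzihsi]
Rule 4 Preconsonantal h-Deletion: [zobzihsi] → [zobzisi]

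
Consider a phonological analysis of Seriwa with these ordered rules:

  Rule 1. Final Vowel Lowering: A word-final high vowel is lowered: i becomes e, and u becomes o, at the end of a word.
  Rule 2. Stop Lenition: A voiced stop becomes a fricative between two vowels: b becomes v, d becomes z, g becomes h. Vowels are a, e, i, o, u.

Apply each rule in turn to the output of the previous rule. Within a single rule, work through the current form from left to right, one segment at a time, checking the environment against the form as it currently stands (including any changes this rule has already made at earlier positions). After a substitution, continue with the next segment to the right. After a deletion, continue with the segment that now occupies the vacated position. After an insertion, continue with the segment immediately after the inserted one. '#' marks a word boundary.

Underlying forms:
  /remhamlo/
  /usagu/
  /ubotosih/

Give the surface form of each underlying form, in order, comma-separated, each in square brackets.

/remhamlo/:
  Rule 1 Final Vowel Lowering: no change — [remhamlo]
  Rule 2 Stop Lenition: no change — [remhamlo]
/usagu/:
  Rule 1 Final Vowel Lowering: [usagu] → [usago]
  Rule 2 Stop Lenition: [usago] → [usaho]
/ubotosih/:
  Rule 1 Final Vowel Lowering: no change — [ubotosih]
  Rule 2 Stop Lenition: [ubotosih] → [uvotosih]

[remhamlo], [usaho], [uvotosih]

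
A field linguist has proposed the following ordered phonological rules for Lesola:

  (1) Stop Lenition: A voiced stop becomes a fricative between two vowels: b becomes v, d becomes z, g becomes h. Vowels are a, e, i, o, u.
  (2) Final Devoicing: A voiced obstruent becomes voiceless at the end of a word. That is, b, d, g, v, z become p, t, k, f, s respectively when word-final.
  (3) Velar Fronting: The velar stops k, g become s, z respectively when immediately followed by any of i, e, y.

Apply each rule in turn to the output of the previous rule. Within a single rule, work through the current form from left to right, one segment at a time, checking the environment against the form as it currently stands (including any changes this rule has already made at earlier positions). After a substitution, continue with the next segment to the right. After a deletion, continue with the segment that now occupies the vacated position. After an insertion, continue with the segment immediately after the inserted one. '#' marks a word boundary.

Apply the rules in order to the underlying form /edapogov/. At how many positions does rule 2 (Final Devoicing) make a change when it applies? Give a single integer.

(1) Stop Lenition: [edapogov] → [ezapohov]
(2) Final Devoicing: [ezapohov] → [ezapohof]
(3) Velar Fronting: no change — [ezapohof]
Rule 2 changed 1 position(s).

1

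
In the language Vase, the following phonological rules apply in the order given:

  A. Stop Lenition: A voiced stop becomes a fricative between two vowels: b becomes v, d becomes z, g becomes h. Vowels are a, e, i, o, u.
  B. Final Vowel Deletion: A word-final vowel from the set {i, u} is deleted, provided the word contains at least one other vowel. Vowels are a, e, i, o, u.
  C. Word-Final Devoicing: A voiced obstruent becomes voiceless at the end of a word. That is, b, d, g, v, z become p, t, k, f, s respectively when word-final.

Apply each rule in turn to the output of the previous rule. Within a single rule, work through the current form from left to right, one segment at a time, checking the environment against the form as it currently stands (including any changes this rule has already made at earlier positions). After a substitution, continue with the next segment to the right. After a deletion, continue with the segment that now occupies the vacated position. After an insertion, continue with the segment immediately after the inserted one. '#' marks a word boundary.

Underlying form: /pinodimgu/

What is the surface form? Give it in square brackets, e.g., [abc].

A Stop Lenition: [pinodimgu] → [pinozimgu]
B Final Vowel Deletion: [pinozimgu] → [pinozimg]
C Word-Final Devoicing: [pinozimg] → [pinozimk]

[pinozimk]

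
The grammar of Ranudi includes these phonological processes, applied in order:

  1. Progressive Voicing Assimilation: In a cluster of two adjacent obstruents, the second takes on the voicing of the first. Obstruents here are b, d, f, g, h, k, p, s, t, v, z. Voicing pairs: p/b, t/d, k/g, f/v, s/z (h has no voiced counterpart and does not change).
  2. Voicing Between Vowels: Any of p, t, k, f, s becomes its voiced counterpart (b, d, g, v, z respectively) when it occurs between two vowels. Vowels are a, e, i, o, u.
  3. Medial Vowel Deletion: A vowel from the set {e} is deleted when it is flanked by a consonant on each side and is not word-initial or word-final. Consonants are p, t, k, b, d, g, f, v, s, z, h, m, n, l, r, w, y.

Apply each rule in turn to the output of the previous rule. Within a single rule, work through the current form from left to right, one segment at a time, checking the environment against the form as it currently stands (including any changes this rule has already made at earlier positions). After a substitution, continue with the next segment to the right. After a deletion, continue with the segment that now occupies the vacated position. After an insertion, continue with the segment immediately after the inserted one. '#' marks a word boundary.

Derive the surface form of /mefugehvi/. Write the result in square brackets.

1 Progressive Voicing Assimilation: [mefugehvi] → [mefugehfi]
2 Voicing Between Vowels: [mefugehfi] → [mevugehfi]
3 Medial Vowel Deletion: [mevugehfi] → [mvughfi]

[mvughfi]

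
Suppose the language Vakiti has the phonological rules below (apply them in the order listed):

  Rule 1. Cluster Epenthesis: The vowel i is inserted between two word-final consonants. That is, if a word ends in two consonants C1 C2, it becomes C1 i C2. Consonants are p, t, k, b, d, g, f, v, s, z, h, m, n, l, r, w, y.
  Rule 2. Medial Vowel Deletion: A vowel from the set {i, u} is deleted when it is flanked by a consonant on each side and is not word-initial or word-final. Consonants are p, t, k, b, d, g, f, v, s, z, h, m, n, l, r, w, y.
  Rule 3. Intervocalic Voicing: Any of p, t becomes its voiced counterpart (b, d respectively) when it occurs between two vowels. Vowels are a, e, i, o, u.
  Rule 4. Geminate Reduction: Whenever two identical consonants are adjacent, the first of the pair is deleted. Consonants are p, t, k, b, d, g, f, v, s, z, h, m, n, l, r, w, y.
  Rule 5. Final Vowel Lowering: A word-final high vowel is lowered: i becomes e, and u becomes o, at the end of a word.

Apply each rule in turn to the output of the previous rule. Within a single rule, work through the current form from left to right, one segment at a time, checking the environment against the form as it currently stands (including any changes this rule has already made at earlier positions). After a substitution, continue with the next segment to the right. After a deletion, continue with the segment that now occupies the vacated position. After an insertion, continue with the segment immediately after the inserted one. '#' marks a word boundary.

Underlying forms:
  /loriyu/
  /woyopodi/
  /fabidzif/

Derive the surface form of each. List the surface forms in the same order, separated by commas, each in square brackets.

[loryo], [woyobode], [fabdzf]

/loriyu/:
  Rule 1 Cluster Epenthesis: no change — [loriyu]
  Rule 2 Medial Vowel Deletion: [loriyu] → [loryu]
  Rule 3 Intervocalic Voicing: no change — [loryu]
  Rule 4 Geminate Reduction: no change — [loryu]
  Rule 5 Final Vowel Lowering: [loryu] → [loryo]
/woyopodi/:
  Rule 1 Cluster Epenthesis: no change — [woyopodi]
  Rule 2 Medial Vowel Deletion: no change — [woyopodi]
  Rule 3 Intervocalic Voicing: [woyopodi] → [woyobodi]
  Rule 4 Geminate Reduction: no change — [woyobodi]
  Rule 5 Final Vowel Lowering: [woyobodi] → [woyobode]
/fabidzif/:
  Rule 1 Cluster Epenthesis: no change — [fabidzif]
  Rule 2 Medial Vowel Deletion: [fabidzif] → [fabdzf]
  Rule 3 Intervocalic Voicing: no change — [fabdzf]
  Rule 4 Geminate Reduction: no change — [fabdzf]
  Rule 5 Final Vowel Lowering: no change — [fabdzf]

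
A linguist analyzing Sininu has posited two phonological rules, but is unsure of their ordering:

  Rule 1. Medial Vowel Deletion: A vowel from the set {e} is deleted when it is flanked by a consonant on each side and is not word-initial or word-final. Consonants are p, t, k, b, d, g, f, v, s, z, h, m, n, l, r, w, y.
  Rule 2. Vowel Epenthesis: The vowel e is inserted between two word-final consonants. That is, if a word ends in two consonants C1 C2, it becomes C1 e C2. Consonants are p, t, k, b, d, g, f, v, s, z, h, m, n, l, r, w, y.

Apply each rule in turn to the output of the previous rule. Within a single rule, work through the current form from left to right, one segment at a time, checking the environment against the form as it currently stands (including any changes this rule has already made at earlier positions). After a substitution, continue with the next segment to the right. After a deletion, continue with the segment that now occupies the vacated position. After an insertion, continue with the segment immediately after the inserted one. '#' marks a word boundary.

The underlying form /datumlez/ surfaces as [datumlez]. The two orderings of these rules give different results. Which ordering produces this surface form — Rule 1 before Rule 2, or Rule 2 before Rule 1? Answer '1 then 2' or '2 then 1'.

Order 1 then 2:
  1 Medial Vowel Deletion: [datumlez] → [datumlz]
  2 Vowel Epenthesis: [datumlz] → [datumlez]
  result: [datumlez]
Order 2 then 1:
  2 Vowel Epenthesis: no change — [datumlez]
  1 Medial Vowel Deletion: [datumlez] → [datumlz]
  result: [datumlz]

1 then 2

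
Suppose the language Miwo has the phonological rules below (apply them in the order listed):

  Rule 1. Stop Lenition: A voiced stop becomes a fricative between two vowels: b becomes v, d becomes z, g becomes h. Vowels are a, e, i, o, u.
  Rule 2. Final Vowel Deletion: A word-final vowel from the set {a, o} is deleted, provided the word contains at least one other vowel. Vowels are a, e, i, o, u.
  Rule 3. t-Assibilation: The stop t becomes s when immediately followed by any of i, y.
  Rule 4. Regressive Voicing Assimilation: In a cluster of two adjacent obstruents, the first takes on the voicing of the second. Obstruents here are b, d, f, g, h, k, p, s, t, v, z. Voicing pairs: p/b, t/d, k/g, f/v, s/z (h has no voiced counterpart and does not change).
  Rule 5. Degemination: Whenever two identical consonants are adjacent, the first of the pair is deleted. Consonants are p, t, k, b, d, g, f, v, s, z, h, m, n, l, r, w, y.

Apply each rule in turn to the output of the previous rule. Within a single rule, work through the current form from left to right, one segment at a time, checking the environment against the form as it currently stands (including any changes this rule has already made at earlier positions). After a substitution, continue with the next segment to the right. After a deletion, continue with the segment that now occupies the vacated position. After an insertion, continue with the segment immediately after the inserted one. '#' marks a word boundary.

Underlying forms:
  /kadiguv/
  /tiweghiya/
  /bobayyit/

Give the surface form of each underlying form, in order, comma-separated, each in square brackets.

/kadiguv/:
  Rule 1 Stop Lenition: [kadiguv] → [kazihuv]
  Rule 2 Final Vowel Deletion: no change — [kazihuv]
  Rule 3 t-Assibilation: no change — [kazihuv]
  Rule 4 Regressive Voicing Assimilation: no change — [kazihuv]
  Rule 5 Degemination: no change — [kazihuv]
/tiweghiya/:
  Rule 1 Stop Lenition: no change — [tiweghiya]
  Rule 2 Final Vowel Deletion: [tiweghiya] → [tiweghiy]
  Rule 3 t-Assibilation: [tiweghiy] → [siweghiy]
  Rule 4 Regressive Voicing Assimilation: [siweghiy] → [siwekhiy]
  Rule 5 Degemination: no change — [siwekhiy]
/bobayyit/:
  Rule 1 Stop Lenition: [bobayyit] → [bovayyit]
  Rule 2 Final Vowel Deletion: no change — [bovayyit]
  Rule 3 t-Assibilation: no change — [bovayyit]
  Rule 4 Regressive Voicing Assimilation: no change — [bovayyit]
  Rule 5 Degemination: [bovayyit] → [bovayit]

[kazihuv], [siwekhiy], [bovayit]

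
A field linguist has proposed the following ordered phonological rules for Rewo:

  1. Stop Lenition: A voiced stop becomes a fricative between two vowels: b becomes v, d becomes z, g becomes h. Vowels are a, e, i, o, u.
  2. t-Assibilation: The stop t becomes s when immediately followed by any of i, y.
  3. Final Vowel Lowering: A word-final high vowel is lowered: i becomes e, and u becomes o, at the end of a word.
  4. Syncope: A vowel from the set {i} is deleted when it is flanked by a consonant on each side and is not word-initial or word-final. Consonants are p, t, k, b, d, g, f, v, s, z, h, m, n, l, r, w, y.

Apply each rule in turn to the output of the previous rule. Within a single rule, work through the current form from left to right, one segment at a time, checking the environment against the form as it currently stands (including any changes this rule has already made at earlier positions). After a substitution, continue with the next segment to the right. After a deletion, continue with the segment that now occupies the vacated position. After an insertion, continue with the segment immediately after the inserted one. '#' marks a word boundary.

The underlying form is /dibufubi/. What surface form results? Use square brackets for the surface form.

1 Stop Lenition: [dibufubi] → [divufuvi]
2 t-Assibilation: no change — [divufuvi]
3 Final Vowel Lowering: [divufuvi] → [divufuve]
4 Syncope: [divufuve] → [dvufuve]

[dvufuve]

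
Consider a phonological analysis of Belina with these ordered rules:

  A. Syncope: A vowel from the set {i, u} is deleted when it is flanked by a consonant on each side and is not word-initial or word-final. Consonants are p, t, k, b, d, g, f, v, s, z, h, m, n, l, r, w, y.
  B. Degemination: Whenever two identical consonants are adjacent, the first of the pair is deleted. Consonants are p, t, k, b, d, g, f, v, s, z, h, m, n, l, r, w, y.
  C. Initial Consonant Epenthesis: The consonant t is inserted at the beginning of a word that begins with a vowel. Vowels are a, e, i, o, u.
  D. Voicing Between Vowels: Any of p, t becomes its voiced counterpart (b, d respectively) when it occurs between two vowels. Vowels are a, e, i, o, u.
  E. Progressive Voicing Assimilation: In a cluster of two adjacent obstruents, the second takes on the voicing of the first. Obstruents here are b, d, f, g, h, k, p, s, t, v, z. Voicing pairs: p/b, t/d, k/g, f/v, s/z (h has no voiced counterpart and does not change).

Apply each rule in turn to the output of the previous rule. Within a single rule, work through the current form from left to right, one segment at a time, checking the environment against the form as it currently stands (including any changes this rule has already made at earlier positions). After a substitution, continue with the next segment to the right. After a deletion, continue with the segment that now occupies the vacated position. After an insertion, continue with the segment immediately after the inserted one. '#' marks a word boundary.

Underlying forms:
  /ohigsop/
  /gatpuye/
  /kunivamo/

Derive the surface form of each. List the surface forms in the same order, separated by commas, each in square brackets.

/ohigsop/:
  A Syncope: [ohigsop] → [ohgsop]
  B Degemination: no change — [ohgsop]
  C Initial Consonant Epenthesis: [ohgsop] → [tohgsop]
  D Voicing Between Vowels: no change — [tohgsop]
  E Progressive Voicing Assimilation: [tohgsop] → [tohksop]
/gatpuye/:
  A Syncope: [gatpuye] → [gatpye]
  B Degemination: no change — [gatpye]
  C Initial Consonant Epenthesis: no change — [gatpye]
  D Voicing Between Vowels: no change — [gatpye]
  E Progressive Voicing Assimilation: no change — [gatpye]
/kunivamo/:
  A Syncope: [kunivamo] → [knvamo]
  B Degemination: no change — [knvamo]
  C Initial Consonant Epenthesis: no change — [knvamo]
  D Voicing Between Vowels: no change — [knvamo]
  E Progressive Voicing Assimilation: no change — [knvamo]

[tohksop], [gatpye], [knvamo]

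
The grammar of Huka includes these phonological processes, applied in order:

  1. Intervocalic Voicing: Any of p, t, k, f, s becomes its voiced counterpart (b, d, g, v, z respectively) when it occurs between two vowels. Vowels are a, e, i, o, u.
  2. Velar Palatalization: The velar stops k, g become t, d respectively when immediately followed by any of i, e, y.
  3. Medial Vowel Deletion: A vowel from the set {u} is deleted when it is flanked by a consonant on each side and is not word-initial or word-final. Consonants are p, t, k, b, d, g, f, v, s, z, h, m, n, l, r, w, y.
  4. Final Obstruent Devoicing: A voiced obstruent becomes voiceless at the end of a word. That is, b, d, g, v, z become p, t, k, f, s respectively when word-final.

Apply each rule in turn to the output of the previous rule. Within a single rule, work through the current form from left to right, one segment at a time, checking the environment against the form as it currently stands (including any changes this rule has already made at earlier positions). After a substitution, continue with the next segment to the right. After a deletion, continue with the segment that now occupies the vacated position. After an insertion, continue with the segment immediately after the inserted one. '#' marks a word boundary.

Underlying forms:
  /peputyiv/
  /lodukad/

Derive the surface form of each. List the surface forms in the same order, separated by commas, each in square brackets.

/peputyiv/:
  1 Intervocalic Voicing: [peputyiv] → [pebutyiv]
  2 Velar Palatalization: no change — [pebutyiv]
  3 Medial Vowel Deletion: [pebutyiv] → [pebtyiv]
  4 Final Obstruent Devoicing: [pebtyiv] → [pebtyif]
/lodukad/:
  1 Intervocalic Voicing: [lodukad] → [lodugad]
  2 Velar Palatalization: no change — [lodugad]
  3 Medial Vowel Deletion: [lodugad] → [lodgad]
  4 Final Obstruent Devoicing: [lodgad] → [lodgat]

[pebtyif], [lodgat]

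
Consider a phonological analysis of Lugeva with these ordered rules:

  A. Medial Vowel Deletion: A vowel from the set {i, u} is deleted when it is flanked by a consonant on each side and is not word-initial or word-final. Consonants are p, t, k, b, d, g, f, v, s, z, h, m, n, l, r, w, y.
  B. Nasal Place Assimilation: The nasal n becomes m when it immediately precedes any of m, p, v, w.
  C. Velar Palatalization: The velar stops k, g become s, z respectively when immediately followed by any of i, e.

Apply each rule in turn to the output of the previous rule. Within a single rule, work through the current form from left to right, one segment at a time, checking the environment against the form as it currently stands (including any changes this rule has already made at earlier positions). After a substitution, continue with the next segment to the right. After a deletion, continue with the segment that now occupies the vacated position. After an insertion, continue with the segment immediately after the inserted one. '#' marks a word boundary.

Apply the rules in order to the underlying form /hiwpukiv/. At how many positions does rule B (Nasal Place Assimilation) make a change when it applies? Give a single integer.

0

A Medial Vowel Deletion: [hiwpukiv] → [hwpkv]
B Nasal Place Assimilation: no change — [hwpkv]
C Velar Palatalization: no change — [hwpkv]
Rule B changed 0 position(s).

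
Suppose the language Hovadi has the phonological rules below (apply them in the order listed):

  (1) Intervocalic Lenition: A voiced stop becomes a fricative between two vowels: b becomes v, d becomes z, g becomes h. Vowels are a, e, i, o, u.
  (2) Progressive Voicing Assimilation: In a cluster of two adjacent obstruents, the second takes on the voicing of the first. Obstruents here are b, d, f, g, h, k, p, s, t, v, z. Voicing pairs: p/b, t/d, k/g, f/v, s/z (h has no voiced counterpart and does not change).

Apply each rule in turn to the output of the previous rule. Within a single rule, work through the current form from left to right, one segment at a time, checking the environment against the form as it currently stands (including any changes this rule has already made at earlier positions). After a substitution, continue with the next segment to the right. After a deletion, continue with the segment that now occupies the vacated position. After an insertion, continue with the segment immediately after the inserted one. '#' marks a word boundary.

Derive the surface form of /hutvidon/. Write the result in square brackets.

(1) Intervocalic Lenition: [hutvidon] → [hutvizon]
(2) Progressive Voicing Assimilation: [hutvizon] → [hutfizon]

[hutfizon]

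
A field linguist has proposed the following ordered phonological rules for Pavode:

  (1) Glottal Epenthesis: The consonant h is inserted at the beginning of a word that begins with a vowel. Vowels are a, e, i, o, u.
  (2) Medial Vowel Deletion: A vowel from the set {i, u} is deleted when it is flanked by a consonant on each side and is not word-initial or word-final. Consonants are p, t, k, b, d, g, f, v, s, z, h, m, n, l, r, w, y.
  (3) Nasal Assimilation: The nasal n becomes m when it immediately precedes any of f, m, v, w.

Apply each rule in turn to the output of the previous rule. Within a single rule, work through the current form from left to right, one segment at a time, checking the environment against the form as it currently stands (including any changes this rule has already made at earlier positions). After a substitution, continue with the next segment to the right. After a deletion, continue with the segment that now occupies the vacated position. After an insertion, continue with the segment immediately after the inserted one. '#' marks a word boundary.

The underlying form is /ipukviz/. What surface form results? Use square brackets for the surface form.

[hpkvz]

(1) Glottal Epenthesis: [ipukviz] → [hipukviz]
(2) Medial Vowel Deletion: [hipukviz] → [hpkvz]
(3) Nasal Assimilation: no change — [hpkvz]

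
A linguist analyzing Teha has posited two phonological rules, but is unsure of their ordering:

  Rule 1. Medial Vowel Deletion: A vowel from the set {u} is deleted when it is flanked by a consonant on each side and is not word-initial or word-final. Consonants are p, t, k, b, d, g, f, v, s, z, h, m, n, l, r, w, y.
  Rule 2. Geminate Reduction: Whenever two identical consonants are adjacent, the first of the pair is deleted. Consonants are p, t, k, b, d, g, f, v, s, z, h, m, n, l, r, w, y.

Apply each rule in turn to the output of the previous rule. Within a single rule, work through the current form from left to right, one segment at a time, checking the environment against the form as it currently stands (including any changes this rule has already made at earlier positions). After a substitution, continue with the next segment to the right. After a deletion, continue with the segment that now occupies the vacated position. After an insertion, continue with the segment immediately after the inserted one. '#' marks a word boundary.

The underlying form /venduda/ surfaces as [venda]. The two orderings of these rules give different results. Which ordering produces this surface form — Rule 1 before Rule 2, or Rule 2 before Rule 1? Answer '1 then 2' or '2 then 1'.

1 then 2

Order 1 then 2:
  1 Medial Vowel Deletion: [venduda] → [vendda]
  2 Geminate Reduction: [vendda] → [venda]
  result: [venda]
Order 2 then 1:
  2 Geminate Reduction: no change — [venduda]
  1 Medial Vowel Deletion: [venduda] → [vendda]
  result: [vendda]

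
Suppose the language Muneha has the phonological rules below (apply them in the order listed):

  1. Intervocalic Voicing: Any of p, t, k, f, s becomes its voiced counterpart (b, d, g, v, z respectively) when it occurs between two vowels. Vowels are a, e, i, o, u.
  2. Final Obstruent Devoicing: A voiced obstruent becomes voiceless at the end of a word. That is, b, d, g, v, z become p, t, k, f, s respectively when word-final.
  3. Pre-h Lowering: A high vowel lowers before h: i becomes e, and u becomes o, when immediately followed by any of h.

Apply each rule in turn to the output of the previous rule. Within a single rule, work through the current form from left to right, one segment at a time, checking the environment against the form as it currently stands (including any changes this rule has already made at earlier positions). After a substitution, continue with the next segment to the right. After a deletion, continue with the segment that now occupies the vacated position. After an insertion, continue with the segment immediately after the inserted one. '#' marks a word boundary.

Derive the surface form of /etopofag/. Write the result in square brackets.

[edobovak]

1 Intervocalic Voicing: [etopofag] → [edobovag]
2 Final Obstruent Devoicing: [edobovag] → [edobovak]
3 Pre-h Lowering: no change — [edobovak]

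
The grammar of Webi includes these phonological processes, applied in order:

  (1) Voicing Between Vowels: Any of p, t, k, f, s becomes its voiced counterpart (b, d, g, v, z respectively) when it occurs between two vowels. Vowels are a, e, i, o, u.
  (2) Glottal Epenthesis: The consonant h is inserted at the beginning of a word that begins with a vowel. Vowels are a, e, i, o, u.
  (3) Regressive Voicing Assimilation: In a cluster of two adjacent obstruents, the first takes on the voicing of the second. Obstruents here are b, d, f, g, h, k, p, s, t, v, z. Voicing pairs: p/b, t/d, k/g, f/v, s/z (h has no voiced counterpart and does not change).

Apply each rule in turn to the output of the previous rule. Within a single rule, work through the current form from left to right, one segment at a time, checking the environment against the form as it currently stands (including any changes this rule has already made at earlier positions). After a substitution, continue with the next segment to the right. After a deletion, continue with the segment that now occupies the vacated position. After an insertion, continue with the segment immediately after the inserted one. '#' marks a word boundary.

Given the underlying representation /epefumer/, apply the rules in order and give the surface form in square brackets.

(1) Voicing Between Vowels: [epefumer] → [ebevumer]
(2) Glottal Epenthesis: [ebevumer] → [hebevumer]
(3) Regressive Voicing Assimilation: no change — [hebevumer]

[hebevumer]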